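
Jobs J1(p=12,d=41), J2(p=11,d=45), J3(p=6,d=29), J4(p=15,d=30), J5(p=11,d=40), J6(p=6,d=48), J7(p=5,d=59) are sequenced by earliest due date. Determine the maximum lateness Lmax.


EDD order: J3 → J4 → J5 → J1 → J2 → J6 → J7
Completion and lateness:
  J3: C=6, d=29, L=6-29=-23
  J4: C=21, d=30, L=21-30=-9
  J5: C=32, d=40, L=32-40=-8
  J1: C=44, d=41, L=44-41=3
  J2: C=55, d=45, L=55-45=10
  J6: C=61, d=48, L=61-48=13
  J7: C=66, d=59, L=66-59=7
Lmax = max(-23, -9, -8, 3, 10, 13, 7)
= 13


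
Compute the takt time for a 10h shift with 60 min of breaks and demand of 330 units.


Available = 10×60 - 60 = 540 min
Takt time = 540 / 330
= 1.64 min/unit


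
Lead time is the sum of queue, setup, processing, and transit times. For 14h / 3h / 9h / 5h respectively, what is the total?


Lead time = queue + setup + processing + transit
= 14 + 3 + 9 + 5
= 31 hours


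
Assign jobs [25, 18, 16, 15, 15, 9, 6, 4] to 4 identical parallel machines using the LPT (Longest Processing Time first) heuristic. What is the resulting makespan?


Jobs (LPT sorted): [25, 18, 16, 15, 15, 9, 6, 4]
Machines: 4
  J=25 → Machine 1 (load: 0+25=25)
  J=18 → Machine 2 (load: 0+18=18)
  J=16 → Machine 3 (load: 0+16=16)
  J=15 → Machine 4 (load: 0+15=15)
  J=15 → Machine 4 (load: 15+15=30)
  J=9 → Machine 3 (load: 16+9=25)
  J=6 → Machine 2 (load: 18+6=24)
  J=4 → Machine 2 (load: 24+4=28)
Machine loads: [25, 28, 25, 30]
Makespan = max = 30 time units


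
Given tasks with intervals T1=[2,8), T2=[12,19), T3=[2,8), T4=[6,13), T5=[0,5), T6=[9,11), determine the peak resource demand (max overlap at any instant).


Check each time point for overlaps:
  t=2: 3 tasks active (T1, T3, T5)
Max concurrent = 3


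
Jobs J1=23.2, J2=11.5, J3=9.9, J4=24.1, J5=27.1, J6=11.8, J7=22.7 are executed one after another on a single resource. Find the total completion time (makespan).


Sequential makespan: sum all processing times
= 23.2 + 11.5 + 9.9 + 24.1 + 27.1 + 11.8 + 22.7
= 130.3 time units


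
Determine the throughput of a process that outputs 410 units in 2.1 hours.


Throughput = units / time
= 410 / 2.1
= 195.2 units/hour


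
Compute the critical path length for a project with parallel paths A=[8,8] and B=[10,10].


Path A: 8 + 8 = 16
Path B: 10 + 10 = 20
Critical path = longest = max(16, 20)
= 20 (Path B)


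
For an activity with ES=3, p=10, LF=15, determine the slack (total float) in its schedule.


EF = ES + duration = 3 + 10 = 13
LS = LF - duration = 15 - 10 = 5
Total Float = LF - EF = 15 - 13
(or LS - ES = 5 - 3)
= 2


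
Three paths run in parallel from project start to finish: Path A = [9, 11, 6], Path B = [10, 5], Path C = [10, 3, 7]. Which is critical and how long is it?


Path A: 9 + 11 + 6 = 26
Path B: 10 + 5 = 15
Path C: 10 + 3 + 7 = 20
Critical path = longest = max(26, 15, 20)
= 26 (Path A)


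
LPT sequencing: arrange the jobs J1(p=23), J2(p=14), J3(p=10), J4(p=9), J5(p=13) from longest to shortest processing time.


LPT: sort by longest processing time first
  J1: p=23
  J2: p=14
  J5: p=13
  J3: p=10
  J4: p=9
Order: J1 → J2 → J5 → J3 → J4


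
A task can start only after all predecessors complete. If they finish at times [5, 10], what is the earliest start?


ES = max of all predecessor completion times
Predecessors: [5, 10]
ES = max(5, 10)
= 10


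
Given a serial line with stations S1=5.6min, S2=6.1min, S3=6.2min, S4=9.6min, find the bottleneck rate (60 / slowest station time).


Bottleneck = longest station time
Station times: [5.6, 6.1, 6.2, 9.6]
Max = 9.6 min
Rate = 60 / 9.6
= 6.25 units/hour (bottleneck: 9.6min)


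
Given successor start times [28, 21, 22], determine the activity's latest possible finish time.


LF = min of all successor start times
Successors start at: [28, 21, 22]
LF = min(28, 21, 22)
= 21


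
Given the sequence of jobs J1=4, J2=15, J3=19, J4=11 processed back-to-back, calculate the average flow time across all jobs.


Completion times:
  J1: completes at 4
  J2: completes at 19
  J3: completes at 38
  J4: completes at 49
Sum = 110
Average = 110/4
= 27.50


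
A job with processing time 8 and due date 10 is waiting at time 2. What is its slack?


Slack = due - current_time - processing
= 10 - 2 - 8
= 0


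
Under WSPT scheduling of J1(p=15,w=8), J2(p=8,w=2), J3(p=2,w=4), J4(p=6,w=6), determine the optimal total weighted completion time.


WSPT order (by p/w): J3 → J4 → J1 → J2
  J3: C=2, w·C=4×2=8
  J4: C=8, w·C=6×8=48
  J1: C=23, w·C=8×23=184
  J2: C=31, w·C=2×31=62
Σ w·C = 302
= 302


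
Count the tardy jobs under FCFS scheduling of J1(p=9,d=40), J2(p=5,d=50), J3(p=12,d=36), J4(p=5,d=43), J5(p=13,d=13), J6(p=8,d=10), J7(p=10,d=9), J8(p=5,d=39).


Completion vs due date:
  J1: C=9, d=40 → on time
  J2: C=14, d=50 → on time
  J3: C=26, d=36 → on time
  J4: C=31, d=43 → on time
  J5: C=44, d=13 → TARDY
  J6: C=52, d=10 → TARDY
  J7: C=62, d=9 → TARDY
  J8: C=67, d=39 → TARDY
Tardy jobs: J5, J6, J7, J8
Count = 4


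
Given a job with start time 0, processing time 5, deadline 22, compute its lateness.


Completion = 0 + 5 = 5
Lateness = C - d = 5 - 22
= -17


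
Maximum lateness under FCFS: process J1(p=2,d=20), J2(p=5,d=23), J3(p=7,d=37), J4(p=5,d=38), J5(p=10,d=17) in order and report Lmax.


Lateness per job (L = C - d):
  J1: C=2, d=20, L=-18
  J2: C=7, d=23, L=-16
  J3: C=14, d=37, L=-23
  J4: C=19, d=38, L=-19
  J5: C=29, d=17, L=12
Lmax = max(-18, -16, -23, -19, 12)
= 12


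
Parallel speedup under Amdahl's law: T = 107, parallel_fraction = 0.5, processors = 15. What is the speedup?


Amdahl's law: T_p = T × ((1-p) + p/N)
= 107 × ((1-0.5) + 0.5/15)
= 107 × (0.50 + 0.0333)
= 107 × 0.5333
= 57.07
Speedup = 107/57.07
= 1.88×


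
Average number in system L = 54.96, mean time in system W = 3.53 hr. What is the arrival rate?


Little's law: L = λW → λ = L / W
= 54.96 / 3.53
= 15.57 per hour


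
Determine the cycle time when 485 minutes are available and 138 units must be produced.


Cycle time = available time / demand
= 485 / 138
= 3.51 min/unit


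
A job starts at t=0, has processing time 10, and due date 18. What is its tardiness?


Completion = start + processing = 0 + 10 = 10
Tardiness = max(0, C - d) = max(0, 10 - 18)
= max(0, -8)
= 0


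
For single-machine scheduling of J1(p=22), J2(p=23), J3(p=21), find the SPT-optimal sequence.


SPT: sort by shortest processing time
  J3: p=21
  J1: p=22
  J2: p=23
Order: J3 → J1 → J2


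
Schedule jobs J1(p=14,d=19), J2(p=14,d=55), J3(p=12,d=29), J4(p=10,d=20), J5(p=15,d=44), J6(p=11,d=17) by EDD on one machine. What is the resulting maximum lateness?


EDD order: J6 → J1 → J4 → J3 → J5 → J2
Completion and lateness:
  J6: C=11, d=17, L=11-17=-6
  J1: C=25, d=19, L=25-19=6
  J4: C=35, d=20, L=35-20=15
  J3: C=47, d=29, L=47-29=18
  J5: C=62, d=44, L=62-44=18
  J2: C=76, d=55, L=76-55=21
Lmax = max(-6, 6, 15, 18, 18, 21)
= 21


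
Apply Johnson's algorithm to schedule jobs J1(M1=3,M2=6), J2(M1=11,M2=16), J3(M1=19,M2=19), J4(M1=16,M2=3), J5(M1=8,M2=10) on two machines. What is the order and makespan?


Johnson's rule:
Group 1 (M1≤M2, sort by M1): ['J1', 'J5', 'J2', 'J3']
Group 2 (M1>M2, sort desc M2): ['J4']
Sequence: J1 → J5 → J2 → J3 → J4
Makespan calculation:
  J1: M1 done=3, M2 done=9
  J5: M1 done=11, M2 done=21
  J2: M1 done=22, M2 done=38
  J3: M1 done=41, M2 done=60
  J4: M1 done=57, M2 done=63
= Sequence: J1 → J5 → J2 → J3 → J4, Makespan: 63


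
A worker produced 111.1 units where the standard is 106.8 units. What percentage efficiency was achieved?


Efficiency = (actual / standard) × 100
= (111.1 / 106.8) × 100
= 104.0%


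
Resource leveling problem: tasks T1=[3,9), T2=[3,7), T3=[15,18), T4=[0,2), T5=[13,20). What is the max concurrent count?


Check each time point for overlaps:
  t=3: 2 tasks active (T1, T2)
Max concurrent = 2


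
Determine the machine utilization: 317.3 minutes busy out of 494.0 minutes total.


Utilization = busy / total × 100
= 317.3 / 494.0 × 100
= 64.2%


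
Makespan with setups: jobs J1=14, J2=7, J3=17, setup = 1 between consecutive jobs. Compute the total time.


Makespan = Σ processing + (n-1) × setup
= (14 + 7 + 17) + (3-1)×1
= 38 + 2
= 40 time units


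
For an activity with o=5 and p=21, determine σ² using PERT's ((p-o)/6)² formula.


σ² = ((p - o) / 6)² = (p - o)² / 36
= (21 - 5)² / 36
= 16² / 36
= 256 / 36
= 7.1111


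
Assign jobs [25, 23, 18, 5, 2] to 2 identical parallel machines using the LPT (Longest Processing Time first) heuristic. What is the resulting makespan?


Jobs (LPT sorted): [25, 23, 18, 5, 2]
Machines: 2
  J=25 → Machine 1 (load: 0+25=25)
  J=23 → Machine 2 (load: 0+23=23)
  J=18 → Machine 2 (load: 23+18=41)
  J=5 → Machine 1 (load: 25+5=30)
  J=2 → Machine 1 (load: 30+2=32)
Machine loads: [32, 41]
Makespan = max = 41 time units


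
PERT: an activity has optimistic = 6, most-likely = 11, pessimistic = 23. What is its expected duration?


te = (o + 4m + p) / 6
= (6 + 4×11 + 23) / 6
= (6 + 44 + 23) / 6
= 73 / 6
= 12.17


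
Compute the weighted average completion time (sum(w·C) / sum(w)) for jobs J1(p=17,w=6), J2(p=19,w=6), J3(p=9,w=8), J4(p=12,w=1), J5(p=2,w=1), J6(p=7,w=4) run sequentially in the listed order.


Completion times:
  J1: C=17, w×C=6×17=102
  J2: C=36, w×C=6×36=216
  J3: C=45, w×C=8×45=360
  J4: C=57, w×C=1×57=57
  J5: C=59, w×C=1×59=59
  J6: C=66, w×C=4×66=264
Sum w×C = 1058
Sum w = 26
Weighted avg = 1058/26
= 40.69


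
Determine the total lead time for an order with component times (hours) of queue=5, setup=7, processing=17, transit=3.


Lead time = queue + setup + processing + transit
= 5 + 7 + 17 + 3
= 32 hours


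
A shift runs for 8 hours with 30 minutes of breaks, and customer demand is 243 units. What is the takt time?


Available = 8×60 - 30 = 450 min
Takt time = 450 / 243
= 1.85 min/unit


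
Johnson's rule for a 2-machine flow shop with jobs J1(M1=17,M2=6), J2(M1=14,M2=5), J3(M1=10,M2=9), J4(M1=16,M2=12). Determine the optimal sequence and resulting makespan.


Johnson's rule:
Group 1 (M1≤M2, sort by M1): []
Group 2 (M1>M2, sort desc M2): ['J4', 'J3', 'J1', 'J2']
Sequence: J4 → J3 → J1 → J2
Makespan calculation:
  J4: M1 done=16, M2 done=28
  J3: M1 done=26, M2 done=37
  J1: M1 done=43, M2 done=49
  J2: M1 done=57, M2 done=62
= Sequence: J4 → J3 → J1 → J2, Makespan: 62


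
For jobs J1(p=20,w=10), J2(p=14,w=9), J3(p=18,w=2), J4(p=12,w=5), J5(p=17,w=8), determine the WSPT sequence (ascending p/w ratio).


WSPT (Smith's rule): sort by p/w ascending
  J2: p/w = 14/9 = 1.556
  J1: p/w = 20/10 = 2.000
  J5: p/w = 17/8 = 2.125
  J4: p/w = 12/5 = 2.400
  J3: p/w = 18/2 = 9.000
Order: J2 → J1 → J5 → J4 → J3


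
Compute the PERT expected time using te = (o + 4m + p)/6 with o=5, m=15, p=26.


te = (o + 4m + p) / 6
= (5 + 4×15 + 26) / 6
= (5 + 60 + 26) / 6
= 91 / 6
= 15.17


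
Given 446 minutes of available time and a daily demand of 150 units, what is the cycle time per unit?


Cycle time = available time / demand
= 446 / 150
= 2.97 min/unit


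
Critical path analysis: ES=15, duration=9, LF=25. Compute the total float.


EF = ES + duration = 15 + 9 = 24
LS = LF - duration = 25 - 9 = 16
Total Float = LF - EF = 25 - 24
(or LS - ES = 16 - 15)
= 1


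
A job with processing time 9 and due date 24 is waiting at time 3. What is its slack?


Slack = due - current_time - processing
= 24 - 3 - 9
= 12


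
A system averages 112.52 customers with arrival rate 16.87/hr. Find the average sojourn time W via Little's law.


Little's law: L = λW → W = L / λ
= 112.52 / 16.87
= 6.67 hours


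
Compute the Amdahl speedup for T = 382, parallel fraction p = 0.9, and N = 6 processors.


Amdahl's law: T_p = T × ((1-p) + p/N)
= 382 × ((1-0.9) + 0.9/6)
= 382 × (0.10 + 0.1500)
= 382 × 0.2500
= 95.50
Speedup = 382/95.50
= 4.00×


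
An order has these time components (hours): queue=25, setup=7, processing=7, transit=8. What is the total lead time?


Lead time = queue + setup + processing + transit
= 25 + 7 + 7 + 8
= 47 hours


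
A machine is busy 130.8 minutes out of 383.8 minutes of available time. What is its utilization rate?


Utilization = busy / total × 100
= 130.8 / 383.8 × 100
= 34.1%


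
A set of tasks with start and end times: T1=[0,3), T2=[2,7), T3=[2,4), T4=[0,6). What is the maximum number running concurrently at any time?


Check each time point for overlaps:
  t=2: 4 tasks active (T1, T2, T3, T4)
Max concurrent = 4


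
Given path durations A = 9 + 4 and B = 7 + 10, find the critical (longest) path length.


Path A: 9 + 4 = 13
Path B: 7 + 10 = 17
Critical path = longest = max(13, 17)
= 17 (Path B)


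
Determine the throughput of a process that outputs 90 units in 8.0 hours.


Throughput = units / time
= 90 / 8.0
= 11.2 units/hour


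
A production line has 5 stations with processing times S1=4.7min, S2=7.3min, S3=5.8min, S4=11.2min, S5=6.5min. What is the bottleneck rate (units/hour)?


Bottleneck = longest station time
Station times: [4.7, 7.3, 5.8, 11.2, 6.5]
Max = 11.2 min
Rate = 60 / 11.2
= 5.36 units/hour (bottleneck: 11.2min)


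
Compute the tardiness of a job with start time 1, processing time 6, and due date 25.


Completion = start + processing = 1 + 6 = 7
Tardiness = max(0, C - d) = max(0, 7 - 25)
= max(0, -18)
= 0


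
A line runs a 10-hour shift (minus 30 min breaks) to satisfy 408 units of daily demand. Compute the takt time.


Available = 10×60 - 30 = 570 min
Takt time = 570 / 408
= 1.40 min/unit


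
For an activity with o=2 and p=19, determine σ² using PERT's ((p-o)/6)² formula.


σ² = ((p - o) / 6)² = (p - o)² / 36
= (19 - 2)² / 36
= 17² / 36
= 289 / 36
= 8.0278


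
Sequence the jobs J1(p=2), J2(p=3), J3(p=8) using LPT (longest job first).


LPT: sort by longest processing time first
  J3: p=8
  J2: p=3
  J1: p=2
Order: J3 → J2 → J1


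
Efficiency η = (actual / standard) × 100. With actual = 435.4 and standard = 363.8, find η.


Efficiency = (actual / standard) × 100
= (435.4 / 363.8) × 100
= 119.7%


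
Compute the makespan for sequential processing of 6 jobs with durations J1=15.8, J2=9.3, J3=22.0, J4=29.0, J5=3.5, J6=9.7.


Sequential makespan: sum all processing times
= 15.8 + 9.3 + 22.0 + 29.0 + 3.5 + 9.7
= 89.3 time units


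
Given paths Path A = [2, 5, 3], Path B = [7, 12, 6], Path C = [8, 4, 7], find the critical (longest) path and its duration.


Path A: 2 + 5 + 3 = 10
Path B: 7 + 12 + 6 = 25
Path C: 8 + 4 + 7 = 19
Critical path = longest = max(10, 25, 19)
= 25 (Path B)


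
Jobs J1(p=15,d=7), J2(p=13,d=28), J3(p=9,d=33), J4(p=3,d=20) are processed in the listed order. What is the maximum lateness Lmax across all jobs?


Lateness per job (L = C - d):
  J1: C=15, d=7, L=8
  J2: C=28, d=28, L=0
  J3: C=37, d=33, L=4
  J4: C=40, d=20, L=20
Lmax = max(8, 0, 4, 20)
= 20


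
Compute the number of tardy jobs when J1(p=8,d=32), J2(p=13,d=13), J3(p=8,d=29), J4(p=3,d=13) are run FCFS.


Completion vs due date:
  J1: C=8, d=32 → on time
  J2: C=21, d=13 → TARDY
  J3: C=29, d=29 → on time
  J4: C=32, d=13 → TARDY
Tardy jobs: J2, J4
Count = 2


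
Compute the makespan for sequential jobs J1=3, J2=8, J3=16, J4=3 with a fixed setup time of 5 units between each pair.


Makespan = Σ processing + (n-1) × setup
= (3 + 8 + 16 + 3) + (4-1)×5
= 30 + 15
= 45 time units


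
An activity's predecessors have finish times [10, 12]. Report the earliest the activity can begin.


ES = max of all predecessor completion times
Predecessors: [10, 12]
ES = max(10, 12)
= 12


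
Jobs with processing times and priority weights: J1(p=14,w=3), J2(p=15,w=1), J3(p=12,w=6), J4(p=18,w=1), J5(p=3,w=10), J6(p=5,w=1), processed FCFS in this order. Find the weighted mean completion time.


Completion times:
  J1: C=14, w×C=3×14=42
  J2: C=29, w×C=1×29=29
  J3: C=41, w×C=6×41=246
  J4: C=59, w×C=1×59=59
  J5: C=62, w×C=10×62=620
  J6: C=67, w×C=1×67=67
Sum w×C = 1063
Sum w = 22
Weighted avg = 1063/22
= 48.32


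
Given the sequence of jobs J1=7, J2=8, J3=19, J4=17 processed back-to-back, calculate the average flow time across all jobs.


Completion times:
  J1: completes at 7
  J2: completes at 15
  J3: completes at 34
  J4: completes at 51
Sum = 107
Average = 107/4
= 26.75


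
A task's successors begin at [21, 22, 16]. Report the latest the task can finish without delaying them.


LF = min of all successor start times
Successors start at: [21, 22, 16]
LF = min(21, 22, 16)
= 16


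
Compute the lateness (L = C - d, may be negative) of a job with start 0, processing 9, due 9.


Completion = 0 + 9 = 9
Lateness = C - d = 9 - 9
= 0


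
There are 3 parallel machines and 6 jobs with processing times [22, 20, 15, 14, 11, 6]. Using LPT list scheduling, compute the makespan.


Jobs (LPT sorted): [22, 20, 15, 14, 11, 6]
Machines: 3
  J=22 → Machine 1 (load: 0+22=22)
  J=20 → Machine 2 (load: 0+20=20)
  J=15 → Machine 3 (load: 0+15=15)
  J=14 → Machine 3 (load: 15+14=29)
  J=11 → Machine 2 (load: 20+11=31)
  J=6 → Machine 1 (load: 22+6=28)
Machine loads: [28, 31, 29]
Makespan = max = 31 time units


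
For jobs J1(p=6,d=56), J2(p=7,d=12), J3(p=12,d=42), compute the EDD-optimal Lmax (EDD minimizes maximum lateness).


EDD order: J2 → J3 → J1
Completion and lateness:
  J2: C=7, d=12, L=7-12=-5
  J3: C=19, d=42, L=19-42=-23
  J1: C=25, d=56, L=25-56=-31
Lmax = max(-5, -23, -31)
= -5


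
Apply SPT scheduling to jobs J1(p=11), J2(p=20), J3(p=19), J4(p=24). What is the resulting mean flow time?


SPT order: J1 → J3 → J2 → J4
Completion times:
  J1: C=11
  J3: C=30
  J2: C=50
  J4: C=74
Sum = 165, n = 4
Mean flow = 165/4
= 41.25


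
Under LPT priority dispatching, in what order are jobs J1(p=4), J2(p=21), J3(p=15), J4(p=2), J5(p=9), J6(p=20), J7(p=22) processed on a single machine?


LPT: sort by longest processing time first
  J7: p=22
  J2: p=21
  J6: p=20
  J3: p=15
  J5: p=9
  J1: p=4
  J4: p=2
Order: J7 → J2 → J6 → J3 → J5 → J1 → J4


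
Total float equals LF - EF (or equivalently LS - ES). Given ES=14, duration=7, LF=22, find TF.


EF = ES + duration = 14 + 7 = 21
LS = LF - duration = 22 - 7 = 15
Total Float = LF - EF = 22 - 21
(or LS - ES = 15 - 14)
= 1


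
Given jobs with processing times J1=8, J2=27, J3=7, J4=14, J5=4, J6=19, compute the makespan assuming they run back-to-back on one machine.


Sequential makespan: sum all processing times
= 8 + 27 + 7 + 14 + 4 + 19
= 79 time units


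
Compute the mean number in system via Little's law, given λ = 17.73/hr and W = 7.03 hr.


Little's law: L = λ × W
= 17.73 × 7.03
= 124.64


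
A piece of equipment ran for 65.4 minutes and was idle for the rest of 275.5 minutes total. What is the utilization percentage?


Utilization = busy / total × 100
= 65.4 / 275.5 × 100
= 23.7%


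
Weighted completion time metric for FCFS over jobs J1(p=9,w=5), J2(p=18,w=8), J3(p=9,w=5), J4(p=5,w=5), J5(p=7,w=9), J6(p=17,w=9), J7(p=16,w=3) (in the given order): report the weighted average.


Completion times:
  J1: C=9, w×C=5×9=45
  J2: C=27, w×C=8×27=216
  J3: C=36, w×C=5×36=180
  J4: C=41, w×C=5×41=205
  J5: C=48, w×C=9×48=432
  J6: C=65, w×C=9×65=585
  J7: C=81, w×C=3×81=243
Sum w×C = 1906
Sum w = 44
Weighted avg = 1906/44
= 43.32


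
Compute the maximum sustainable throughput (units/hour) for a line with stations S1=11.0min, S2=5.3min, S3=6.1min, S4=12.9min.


Bottleneck = longest station time
Station times: [11.0, 5.3, 6.1, 12.9]
Max = 12.9 min
Rate = 60 / 12.9
= 4.65 units/hour (bottleneck: 12.9min)


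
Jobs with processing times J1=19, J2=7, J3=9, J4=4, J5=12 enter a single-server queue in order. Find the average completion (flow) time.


Completion times:
  J1: completes at 19
  J2: completes at 26
  J3: completes at 35
  J4: completes at 39
  J5: completes at 51
Sum = 170
Average = 170/5
= 34.00


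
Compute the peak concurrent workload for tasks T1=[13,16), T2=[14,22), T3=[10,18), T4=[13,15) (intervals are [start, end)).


Check each time point for overlaps:
  t=14: 4 tasks active (T1, T2, T3, T4)
Max concurrent = 4


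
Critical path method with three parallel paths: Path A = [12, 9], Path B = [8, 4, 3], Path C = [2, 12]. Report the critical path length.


Path A: 12 + 9 = 21
Path B: 8 + 4 + 3 = 15
Path C: 2 + 12 = 14
Critical path = longest = max(21, 15, 14)
= 21 (Path A)


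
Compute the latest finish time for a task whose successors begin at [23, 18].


LF = min of all successor start times
Successors start at: [23, 18]
LF = min(23, 18)
= 18


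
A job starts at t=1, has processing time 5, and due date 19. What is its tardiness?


Completion = start + processing = 1 + 5 = 6
Tardiness = max(0, C - d) = max(0, 6 - 19)
= max(0, -13)
= 0


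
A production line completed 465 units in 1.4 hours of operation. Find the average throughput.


Throughput = units / time
= 465 / 1.4
= 332.1 units/hour


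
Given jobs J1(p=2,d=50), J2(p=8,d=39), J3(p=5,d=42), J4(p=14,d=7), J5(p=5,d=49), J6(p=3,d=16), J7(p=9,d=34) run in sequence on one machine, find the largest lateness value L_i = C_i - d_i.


Lateness per job (L = C - d):
  J1: C=2, d=50, L=-48
  J2: C=10, d=39, L=-29
  J3: C=15, d=42, L=-27
  J4: C=29, d=7, L=22
  J5: C=34, d=49, L=-15
  J6: C=37, d=16, L=21
  J7: C=46, d=34, L=12
Lmax = max(-48, -29, -27, 22, -15, 21, 12)
= 22


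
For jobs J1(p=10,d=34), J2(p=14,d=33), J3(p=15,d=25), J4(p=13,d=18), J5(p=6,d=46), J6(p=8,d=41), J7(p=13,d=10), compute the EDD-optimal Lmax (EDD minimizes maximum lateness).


EDD order: J7 → J4 → J3 → J2 → J1 → J6 → J5
Completion and lateness:
  J7: C=13, d=10, L=13-10=3
  J4: C=26, d=18, L=26-18=8
  J3: C=41, d=25, L=41-25=16
  J2: C=55, d=33, L=55-33=22
  J1: C=65, d=34, L=65-34=31
  J6: C=73, d=41, L=73-41=32
  J5: C=79, d=46, L=79-46=33
Lmax = max(3, 8, 16, 22, 31, 32, 33)
= 33


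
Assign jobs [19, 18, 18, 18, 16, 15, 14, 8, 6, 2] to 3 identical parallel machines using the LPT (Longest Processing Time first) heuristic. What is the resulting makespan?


Jobs (LPT sorted): [19, 18, 18, 18, 16, 15, 14, 8, 6, 2]
Machines: 3
  J=19 → Machine 1 (load: 0+19=19)
  J=18 → Machine 2 (load: 0+18=18)
  J=18 → Machine 3 (load: 0+18=18)
  J=18 → Machine 2 (load: 18+18=36)
  J=16 → Machine 3 (load: 18+16=34)
  J=15 → Machine 1 (load: 19+15=34)
  J=14 → Machine 1 (load: 34+14=48)
  J=8 → Machine 3 (load: 34+8=42)
  J=6 → Machine 2 (load: 36+6=42)
  J=2 → Machine 2 (load: 42+2=44)
Machine loads: [48, 44, 42]
Makespan = max = 48 time units


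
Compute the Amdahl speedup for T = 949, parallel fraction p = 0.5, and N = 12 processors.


Amdahl's law: T_p = T × ((1-p) + p/N)
= 949 × ((1-0.5) + 0.5/12)
= 949 × (0.50 + 0.0417)
= 949 × 0.5417
= 514.04
Speedup = 949/514.04
= 1.85×


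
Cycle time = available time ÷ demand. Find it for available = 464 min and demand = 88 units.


Cycle time = available time / demand
= 464 / 88
= 5.27 min/unit


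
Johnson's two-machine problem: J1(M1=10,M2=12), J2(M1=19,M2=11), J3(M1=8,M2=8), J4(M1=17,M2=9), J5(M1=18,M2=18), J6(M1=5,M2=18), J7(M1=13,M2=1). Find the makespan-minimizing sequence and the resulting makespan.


Johnson's rule:
Group 1 (M1≤M2, sort by M1): ['J6', 'J3', 'J1', 'J5']
Group 2 (M1>M2, sort desc M2): ['J2', 'J4', 'J7']
Sequence: J6 → J3 → J1 → J5 → J2 → J4 → J7
Makespan calculation:
  J6: M1 done=5, M2 done=23
  J3: M1 done=13, M2 done=31
  J1: M1 done=23, M2 done=43
  J5: M1 done=41, M2 done=61
  J2: M1 done=60, M2 done=72
  J4: M1 done=77, M2 done=86
  J7: M1 done=90, M2 done=91
= Sequence: J6 → J3 → J1 → J5 → J2 → J4 → J7, Makespan: 91


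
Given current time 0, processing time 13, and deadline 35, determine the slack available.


Slack = due - current_time - processing
= 35 - 0 - 13
= 22


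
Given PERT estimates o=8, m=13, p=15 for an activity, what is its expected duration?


te = (o + 4m + p) / 6
= (8 + 4×13 + 15) / 6
= (8 + 52 + 15) / 6
= 75 / 6
= 12.50


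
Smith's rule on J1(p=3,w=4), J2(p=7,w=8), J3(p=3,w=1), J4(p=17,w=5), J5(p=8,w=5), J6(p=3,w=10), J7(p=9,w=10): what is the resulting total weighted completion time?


WSPT order (by p/w): J6 → J1 → J2 → J7 → J5 → J3 → J4
  J6: C=3, w·C=10×3=30
  J1: C=6, w·C=4×6=24
  J2: C=13, w·C=8×13=104
  J7: C=22, w·C=10×22=220
  J5: C=30, w·C=5×30=150
  J3: C=33, w·C=1×33=33
  J4: C=50, w·C=5×50=250
Σ w·C = 811
= 811


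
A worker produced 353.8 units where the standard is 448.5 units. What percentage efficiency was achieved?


Efficiency = (actual / standard) × 100
= (353.8 / 448.5) × 100
= 78.9%


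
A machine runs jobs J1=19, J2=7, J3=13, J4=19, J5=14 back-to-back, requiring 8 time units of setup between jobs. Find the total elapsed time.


Makespan = Σ processing + (n-1) × setup
= (19 + 7 + 13 + 19 + 14) + (5-1)×8
= 72 + 32
= 104 time units


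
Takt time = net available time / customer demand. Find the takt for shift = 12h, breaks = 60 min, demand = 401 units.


Available = 12×60 - 60 = 660 min
Takt time = 660 / 401
= 1.65 min/unit


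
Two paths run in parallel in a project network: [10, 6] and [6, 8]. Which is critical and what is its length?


Path A: 10 + 6 = 16
Path B: 6 + 8 = 14
Critical path = longest = max(16, 14)
= 16 (Path A)


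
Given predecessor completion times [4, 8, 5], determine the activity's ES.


ES = max of all predecessor completion times
Predecessors: [4, 8, 5]
ES = max(4, 8, 5)
= 8


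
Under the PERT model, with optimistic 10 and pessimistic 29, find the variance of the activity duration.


σ² = ((p - o) / 6)² = (p - o)² / 36
= (29 - 10)² / 36
= 19² / 36
= 361 / 36
= 10.0278


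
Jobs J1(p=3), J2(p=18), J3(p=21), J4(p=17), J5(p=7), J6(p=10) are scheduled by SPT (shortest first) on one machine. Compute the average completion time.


SPT order: J1 → J5 → J6 → J4 → J2 → J3
Completion times:
  J1: C=3
  J5: C=10
  J6: C=20
  J4: C=37
  J2: C=55
  J3: C=76
Sum = 201, n = 6
Mean flow = 201/6
= 33.50


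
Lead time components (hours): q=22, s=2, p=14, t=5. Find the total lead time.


Lead time = queue + setup + processing + transit
= 22 + 2 + 14 + 5
= 43 hours


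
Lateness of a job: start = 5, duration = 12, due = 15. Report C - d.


Completion = 5 + 12 = 17
Lateness = C - d = 17 - 15
= 2


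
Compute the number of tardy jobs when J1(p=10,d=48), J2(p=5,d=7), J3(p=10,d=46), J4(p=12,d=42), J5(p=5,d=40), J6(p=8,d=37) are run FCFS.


Completion vs due date:
  J1: C=10, d=48 → on time
  J2: C=15, d=7 → TARDY
  J3: C=25, d=46 → on time
  J4: C=37, d=42 → on time
  J5: C=42, d=40 → TARDY
  J6: C=50, d=37 → TARDY
Tardy jobs: J2, J5, J6
Count = 3


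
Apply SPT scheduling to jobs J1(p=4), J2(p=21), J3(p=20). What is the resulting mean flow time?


SPT order: J1 → J3 → J2
Completion times:
  J1: C=4
  J3: C=24
  J2: C=45
Sum = 73, n = 3
Mean flow = 73/3
= 24.33


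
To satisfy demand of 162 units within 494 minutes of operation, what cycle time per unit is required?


Cycle time = available time / demand
= 494 / 162
= 3.05 min/unit


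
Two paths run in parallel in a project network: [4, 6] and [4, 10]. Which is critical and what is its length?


Path A: 4 + 6 = 10
Path B: 4 + 10 = 14
Critical path = longest = max(10, 14)
= 14 (Path B)


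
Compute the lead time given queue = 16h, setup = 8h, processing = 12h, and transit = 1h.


Lead time = queue + setup + processing + transit
= 16 + 8 + 12 + 1
= 37 hours


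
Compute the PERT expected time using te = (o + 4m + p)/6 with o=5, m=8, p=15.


te = (o + 4m + p) / 6
= (5 + 4×8 + 15) / 6
= (5 + 32 + 15) / 6
= 52 / 6
= 8.67


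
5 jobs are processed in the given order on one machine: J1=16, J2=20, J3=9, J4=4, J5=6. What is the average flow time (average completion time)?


Completion times:
  J1: completes at 16
  J2: completes at 36
  J3: completes at 45
  J4: completes at 49
  J5: completes at 55
Sum = 201
Average = 201/5
= 40.20


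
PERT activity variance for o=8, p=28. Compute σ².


σ² = ((p - o) / 6)² = (p - o)² / 36
= (28 - 8)² / 36
= 20² / 36
= 400 / 36
= 11.1111


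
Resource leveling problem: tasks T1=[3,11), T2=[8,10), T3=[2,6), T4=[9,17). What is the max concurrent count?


Check each time point for overlaps:
  t=9: 3 tasks active (T1, T2, T4)
Max concurrent = 3


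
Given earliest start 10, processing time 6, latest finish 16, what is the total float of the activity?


EF = ES + duration = 10 + 6 = 16
LS = LF - duration = 16 - 6 = 10
Total Float = LF - EF = 16 - 16
(or LS - ES = 10 - 10)
= 0


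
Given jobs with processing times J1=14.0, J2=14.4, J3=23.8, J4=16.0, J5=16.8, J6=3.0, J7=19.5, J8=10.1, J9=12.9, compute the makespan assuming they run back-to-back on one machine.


Sequential makespan: sum all processing times
= 14.0 + 14.4 + 23.8 + 16.0 + 16.8 + 3.0 + 19.5 + 10.1 + 12.9
= 130.5 time units


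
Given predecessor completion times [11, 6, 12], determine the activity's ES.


ES = max of all predecessor completion times
Predecessors: [11, 6, 12]
ES = max(11, 6, 12)
= 12


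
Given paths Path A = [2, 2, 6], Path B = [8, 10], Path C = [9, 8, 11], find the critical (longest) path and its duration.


Path A: 2 + 2 + 6 = 10
Path B: 8 + 10 = 18
Path C: 9 + 8 + 11 = 28
Critical path = longest = max(10, 18, 28)
= 28 (Path C)


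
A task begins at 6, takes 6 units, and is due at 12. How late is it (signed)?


Completion = 6 + 6 = 12
Lateness = C - d = 12 - 12
= 0


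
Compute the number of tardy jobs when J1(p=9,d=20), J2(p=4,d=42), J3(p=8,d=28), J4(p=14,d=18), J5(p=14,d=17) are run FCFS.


Completion vs due date:
  J1: C=9, d=20 → on time
  J2: C=13, d=42 → on time
  J3: C=21, d=28 → on time
  J4: C=35, d=18 → TARDY
  J5: C=49, d=17 → TARDY
Tardy jobs: J4, J5
Count = 2


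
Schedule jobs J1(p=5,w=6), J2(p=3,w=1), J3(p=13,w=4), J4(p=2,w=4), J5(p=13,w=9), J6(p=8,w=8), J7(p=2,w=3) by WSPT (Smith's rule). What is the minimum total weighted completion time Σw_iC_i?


WSPT order (by p/w): J4 → J7 → J1 → J6 → J5 → J2 → J3
  J4: C=2, w·C=4×2=8
  J7: C=4, w·C=3×4=12
  J1: C=9, w·C=6×9=54
  J6: C=17, w·C=8×17=136
  J5: C=30, w·C=9×30=270
  J2: C=33, w·C=1×33=33
  J3: C=46, w·C=4×46=184
Σ w·C = 697
= 697


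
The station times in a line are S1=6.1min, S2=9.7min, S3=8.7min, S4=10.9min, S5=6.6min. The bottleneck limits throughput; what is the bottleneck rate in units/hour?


Bottleneck = longest station time
Station times: [6.1, 9.7, 8.7, 10.9, 6.6]
Max = 10.9 min
Rate = 60 / 10.9
= 5.50 units/hour (bottleneck: 10.9min)


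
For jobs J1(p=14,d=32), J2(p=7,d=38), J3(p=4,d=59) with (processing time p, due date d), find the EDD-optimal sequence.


EDD: sort by earliest due date
  J1: d=32, p=14
  J2: d=38, p=7
  J3: d=59, p=4
Order: J1 → J2 → J3


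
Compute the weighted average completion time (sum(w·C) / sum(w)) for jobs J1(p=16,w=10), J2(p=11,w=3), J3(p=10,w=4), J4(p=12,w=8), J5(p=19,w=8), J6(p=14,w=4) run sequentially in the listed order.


Completion times:
  J1: C=16, w×C=10×16=160
  J2: C=27, w×C=3×27=81
  J3: C=37, w×C=4×37=148
  J4: C=49, w×C=8×49=392
  J5: C=68, w×C=8×68=544
  J6: C=82, w×C=4×82=328
Sum w×C = 1653
Sum w = 37
Weighted avg = 1653/37
= 44.68


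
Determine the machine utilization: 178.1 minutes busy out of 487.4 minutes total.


Utilization = busy / total × 100
= 178.1 / 487.4 × 100
= 36.5%


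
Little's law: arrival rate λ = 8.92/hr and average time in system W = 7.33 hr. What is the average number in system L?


Little's law: L = λ × W
= 8.92 × 7.33
= 65.38


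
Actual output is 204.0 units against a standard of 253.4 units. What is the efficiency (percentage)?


Efficiency = (actual / standard) × 100
= (204.0 / 253.4) × 100
= 80.5%


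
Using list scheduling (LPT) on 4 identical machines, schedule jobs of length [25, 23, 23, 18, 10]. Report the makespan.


Jobs (LPT sorted): [25, 23, 23, 18, 10]
Machines: 4
  J=25 → Machine 1 (load: 0+25=25)
  J=23 → Machine 2 (load: 0+23=23)
  J=23 → Machine 3 (load: 0+23=23)
  J=18 → Machine 4 (load: 0+18=18)
  J=10 → Machine 4 (load: 18+10=28)
Machine loads: [25, 23, 23, 28]
Makespan = max = 28 time units


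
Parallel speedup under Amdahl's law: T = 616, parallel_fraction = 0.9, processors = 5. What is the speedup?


Amdahl's law: T_p = T × ((1-p) + p/N)
= 616 × ((1-0.9) + 0.9/5)
= 616 × (0.10 + 0.1800)
= 616 × 0.2800
= 172.48
Speedup = 616/172.48
= 3.57×


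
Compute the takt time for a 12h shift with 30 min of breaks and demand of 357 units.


Available = 12×60 - 30 = 690 min
Takt time = 690 / 357
= 1.93 min/unit


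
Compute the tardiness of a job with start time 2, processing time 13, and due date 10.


Completion = start + processing = 2 + 13 = 15
Tardiness = max(0, C - d) = max(0, 15 - 10)
= max(0, 5)
= 5


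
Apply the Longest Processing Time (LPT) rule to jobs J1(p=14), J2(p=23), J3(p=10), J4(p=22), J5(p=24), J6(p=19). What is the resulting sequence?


LPT: sort by longest processing time first
  J5: p=24
  J2: p=23
  J4: p=22
  J6: p=19
  J1: p=14
  J3: p=10
Order: J5 → J2 → J4 → J6 → J1 → J3


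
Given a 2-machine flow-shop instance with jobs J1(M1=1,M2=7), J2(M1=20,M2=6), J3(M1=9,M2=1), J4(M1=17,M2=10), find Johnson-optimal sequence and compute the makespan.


Johnson's rule:
Group 1 (M1≤M2, sort by M1): ['J1']
Group 2 (M1>M2, sort desc M2): ['J4', 'J2', 'J3']
Sequence: J1 → J4 → J2 → J3
Makespan calculation:
  J1: M1 done=1, M2 done=8
  J4: M1 done=18, M2 done=28
  J2: M1 done=38, M2 done=44
  J3: M1 done=47, M2 done=48
= Sequence: J1 → J4 → J2 → J3, Makespan: 48


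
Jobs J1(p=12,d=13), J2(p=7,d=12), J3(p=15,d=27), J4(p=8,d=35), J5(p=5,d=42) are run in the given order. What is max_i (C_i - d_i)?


Lateness per job (L = C - d):
  J1: C=12, d=13, L=-1
  J2: C=19, d=12, L=7
  J3: C=34, d=27, L=7
  J4: C=42, d=35, L=7
  J5: C=47, d=42, L=5
Lmax = max(-1, 7, 7, 7, 5)
= 7


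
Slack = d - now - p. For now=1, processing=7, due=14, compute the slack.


Slack = due - current_time - processing
= 14 - 1 - 7
= 6


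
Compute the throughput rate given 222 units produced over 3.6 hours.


Throughput = units / time
= 222 / 3.6
= 61.7 units/hour


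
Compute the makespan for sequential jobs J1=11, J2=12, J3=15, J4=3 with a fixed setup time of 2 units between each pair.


Makespan = Σ processing + (n-1) × setup
= (11 + 12 + 15 + 3) + (4-1)×2
= 41 + 6
= 47 time units


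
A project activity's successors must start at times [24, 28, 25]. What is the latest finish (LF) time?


LF = min of all successor start times
Successors start at: [24, 28, 25]
LF = min(24, 28, 25)
= 24


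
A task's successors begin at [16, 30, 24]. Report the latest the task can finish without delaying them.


LF = min of all successor start times
Successors start at: [16, 30, 24]
LF = min(16, 30, 24)
= 16


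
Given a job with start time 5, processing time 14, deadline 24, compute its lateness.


Completion = 5 + 14 = 19
Lateness = C - d = 19 - 24
= -5


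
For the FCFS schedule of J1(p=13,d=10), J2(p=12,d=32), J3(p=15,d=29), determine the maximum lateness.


Lateness per job (L = C - d):
  J1: C=13, d=10, L=3
  J2: C=25, d=32, L=-7
  J3: C=40, d=29, L=11
Lmax = max(3, -7, 11)
= 11


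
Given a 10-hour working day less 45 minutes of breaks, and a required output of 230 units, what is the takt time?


Available = 10×60 - 45 = 555 min
Takt time = 555 / 230
= 2.41 min/unit


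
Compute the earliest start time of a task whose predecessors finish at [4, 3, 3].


ES = max of all predecessor completion times
Predecessors: [4, 3, 3]
ES = max(4, 3, 3)
= 4


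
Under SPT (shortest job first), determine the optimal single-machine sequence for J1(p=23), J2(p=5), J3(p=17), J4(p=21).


SPT: sort by shortest processing time
  J2: p=5
  J3: p=17
  J4: p=21
  J1: p=23
Order: J2 → J3 → J4 → J1


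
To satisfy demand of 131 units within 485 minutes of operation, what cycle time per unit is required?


Cycle time = available time / demand
= 485 / 131
= 3.70 min/unit


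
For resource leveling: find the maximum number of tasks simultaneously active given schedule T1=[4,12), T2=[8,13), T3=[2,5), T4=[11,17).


Check each time point for overlaps:
  t=11: 3 tasks active (T1, T2, T4)
Max concurrent = 3


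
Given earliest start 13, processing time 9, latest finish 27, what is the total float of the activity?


EF = ES + duration = 13 + 9 = 22
LS = LF - duration = 27 - 9 = 18
Total Float = LF - EF = 27 - 22
(or LS - ES = 18 - 13)
= 5


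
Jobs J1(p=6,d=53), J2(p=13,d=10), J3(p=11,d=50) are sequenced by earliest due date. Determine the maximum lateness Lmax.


EDD order: J2 → J3 → J1
Completion and lateness:
  J2: C=13, d=10, L=13-10=3
  J3: C=24, d=50, L=24-50=-26
  J1: C=30, d=53, L=30-53=-23
Lmax = max(3, -26, -23)
= 3


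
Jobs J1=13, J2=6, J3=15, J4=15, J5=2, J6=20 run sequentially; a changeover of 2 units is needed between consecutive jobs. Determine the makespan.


Makespan = Σ processing + (n-1) × setup
= (13 + 6 + 15 + 15 + 2 + 20) + (6-1)×2
= 71 + 10
= 81 time units


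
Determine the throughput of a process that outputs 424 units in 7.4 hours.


Throughput = units / time
= 424 / 7.4
= 57.3 units/hour


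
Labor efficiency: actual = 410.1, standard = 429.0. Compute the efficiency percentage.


Efficiency = (actual / standard) × 100
= (410.1 / 429.0) × 100
= 95.6%


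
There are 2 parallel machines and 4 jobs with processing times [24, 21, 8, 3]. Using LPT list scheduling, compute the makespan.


Jobs (LPT sorted): [24, 21, 8, 3]
Machines: 2
  J=24 → Machine 1 (load: 0+24=24)
  J=21 → Machine 2 (load: 0+21=21)
  J=8 → Machine 2 (load: 21+8=29)
  J=3 → Machine 1 (load: 24+3=27)
Machine loads: [27, 29]
Makespan = max = 29 time units


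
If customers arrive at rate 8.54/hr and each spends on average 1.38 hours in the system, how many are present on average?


Little's law: L = λ × W
= 8.54 × 1.38
= 11.79


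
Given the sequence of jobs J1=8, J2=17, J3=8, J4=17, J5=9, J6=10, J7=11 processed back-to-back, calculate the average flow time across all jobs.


Completion times:
  J1: completes at 8
  J2: completes at 25
  J3: completes at 33
  J4: completes at 50
  J5: completes at 59
  J6: completes at 69
  J7: completes at 80
Sum = 324
Average = 324/7
= 46.29


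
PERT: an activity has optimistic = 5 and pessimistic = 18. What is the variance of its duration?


σ² = ((p - o) / 6)² = (p - o)² / 36
= (18 - 5)² / 36
= 13² / 36
= 169 / 36
= 4.6944


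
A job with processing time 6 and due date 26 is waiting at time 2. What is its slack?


Slack = due - current_time - processing
= 26 - 2 - 6
= 18


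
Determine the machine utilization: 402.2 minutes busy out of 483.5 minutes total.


Utilization = busy / total × 100
= 402.2 / 483.5 × 100
= 83.2%


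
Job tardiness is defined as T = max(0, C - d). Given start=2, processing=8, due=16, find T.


Completion = start + processing = 2 + 8 = 10
Tardiness = max(0, C - d) = max(0, 10 - 16)
= max(0, -6)
= 0


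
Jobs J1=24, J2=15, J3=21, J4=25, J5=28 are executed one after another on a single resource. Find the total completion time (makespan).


Sequential makespan: sum all processing times
= 24 + 15 + 21 + 25 + 28
= 113 time units
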